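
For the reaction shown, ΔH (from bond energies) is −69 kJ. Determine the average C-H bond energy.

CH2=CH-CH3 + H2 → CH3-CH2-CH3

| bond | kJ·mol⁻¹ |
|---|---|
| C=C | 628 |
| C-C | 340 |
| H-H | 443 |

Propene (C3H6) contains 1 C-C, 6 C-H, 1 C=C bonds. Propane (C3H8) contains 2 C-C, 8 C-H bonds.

Let D be the C-H bond energy.
Σ(broken) = 1×340 + 6×D + 1×628 + 1×443 = 1411 + 6D
Σ(formed) = 2×340 + 8×D = 680 + 8D
ΔH = Σ(broken) − Σ(formed) = (1411 + 6D) − (680 + 8D) = +731 − 2D
Setting this equal to −69 kJ gives 2D = 800, so D = 400 kJ/mol.

D(C-H) ≈ 400 kJ/mol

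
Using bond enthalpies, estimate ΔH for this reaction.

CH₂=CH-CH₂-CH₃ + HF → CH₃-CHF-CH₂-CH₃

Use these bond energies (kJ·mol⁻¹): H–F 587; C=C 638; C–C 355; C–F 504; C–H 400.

ΔH ≈ −34 kJ

Bonds broken (reactants):
  C–C: 2 × 355 = 710
  C–H: 8 × 400 = 3200
  C=C: 1 × 638 = 638
  H–F: 1 × 587 = 587
  Σ(broken) = 5135 kJ
Bonds formed (products):
  C–C: 3 × 355 = 1065
  C–F: 1 × 504 = 504
  C–H: 9 × 400 = 3600
  Σ(formed) = 5169 kJ
ΔH = Σ(broken) − Σ(formed) = 5135 − 5169 = −34 kJ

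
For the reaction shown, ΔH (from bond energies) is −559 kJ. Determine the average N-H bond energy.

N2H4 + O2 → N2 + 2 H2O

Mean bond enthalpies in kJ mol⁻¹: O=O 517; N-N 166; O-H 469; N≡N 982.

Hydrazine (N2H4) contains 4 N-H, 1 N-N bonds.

Let D be the N-H bond energy.
Σ(broken) = 4×D + 1×166 + 1×517 = 683 + 4D
Σ(formed) = 1×982 + 4×469 = 2858
ΔH = Σ(broken) − Σ(formed) = (683 + 4D) − (2858) = −2175 + 4D
Setting this equal to −559 kJ gives 4D = 1616, so D = 404 kJ/mol.

D(N-H) ≈ 404 kJ/mol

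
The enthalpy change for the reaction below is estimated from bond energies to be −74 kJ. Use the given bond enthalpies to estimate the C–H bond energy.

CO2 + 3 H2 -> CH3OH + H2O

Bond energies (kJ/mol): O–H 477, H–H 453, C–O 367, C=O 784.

D(C–H) ≈ 401 kJ/mol

Let D be the C–H bond energy.
Σ(broken) = 2×784 + 3×453 = 2927
Σ(formed) = 3×D + 1×367 + 3×477 = 1798 + 3D
ΔH = Σ(broken) − Σ(formed) = (2927) − (1798 + 3D) = +1129 − 3D
Setting this equal to −74 kJ gives 3D = 1203, so D = 401 kJ/mol.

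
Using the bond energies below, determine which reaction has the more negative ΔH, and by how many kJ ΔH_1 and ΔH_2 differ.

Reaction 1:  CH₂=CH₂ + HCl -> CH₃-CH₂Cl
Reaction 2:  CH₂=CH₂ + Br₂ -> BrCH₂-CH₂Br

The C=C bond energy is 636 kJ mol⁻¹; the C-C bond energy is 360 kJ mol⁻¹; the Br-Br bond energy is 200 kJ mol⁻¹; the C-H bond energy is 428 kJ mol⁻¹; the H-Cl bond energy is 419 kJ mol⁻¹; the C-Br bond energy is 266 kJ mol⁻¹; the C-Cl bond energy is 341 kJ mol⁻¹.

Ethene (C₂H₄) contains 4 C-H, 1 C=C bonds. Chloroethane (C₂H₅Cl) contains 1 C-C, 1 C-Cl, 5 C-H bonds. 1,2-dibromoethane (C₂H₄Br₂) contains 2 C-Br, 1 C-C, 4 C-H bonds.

Reaction 1:
  Bonds broken (reactants):
    C-H: 4 × 428 = 1712
    C=C: 1 × 636 = 636
    H-Cl: 1 × 419 = 419
    Σ(broken) = 2767 kJ
  Bonds formed (products):
    C-C: 1 × 360 = 360
    C-Cl: 1 × 341 = 341
    C-H: 5 × 428 = 2140
    Σ(formed) = 2841 kJ
  ΔH_1 = 2767 − 2841 = −74 kJ
Reaction 2:
  Bonds broken (reactants):
    Br-Br: 1 × 200 = 200
    C-H: 4 × 428 = 1712
    C=C: 1 × 636 = 636
    Σ(broken) = 2548 kJ
  Bonds formed (products):
    C-Br: 2 × 266 = 532
    C-C: 1 × 360 = 360
    C-H: 4 × 428 = 1712
    Σ(formed) = 2604 kJ
  ΔH_2 = 2548 − 2604 = −56 kJ
ΔH_1 − ΔH_2 = −18 kJ, so reaction 1 has the more negative ΔH; |ΔH_1 − ΔH_2| = 18 kJ.

Reaction 1, by 18 kJ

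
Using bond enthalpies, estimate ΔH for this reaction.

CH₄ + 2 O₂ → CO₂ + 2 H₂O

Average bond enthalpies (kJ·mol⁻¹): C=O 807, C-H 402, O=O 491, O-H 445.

Bonds broken (reactants):
  C-H: 4 × 402 = 1608
  O=O: 2 × 491 = 982
  Σ(broken) = 2590 kJ
Bonds formed (products):
  C=O: 2 × 807 = 1614
  O-H: 4 × 445 = 1780
  Σ(formed) = 3394 kJ
ΔH = Σ(broken) − Σ(formed) = 2590 − 3394 = −804 kJ

ΔH ≈ −804 kJ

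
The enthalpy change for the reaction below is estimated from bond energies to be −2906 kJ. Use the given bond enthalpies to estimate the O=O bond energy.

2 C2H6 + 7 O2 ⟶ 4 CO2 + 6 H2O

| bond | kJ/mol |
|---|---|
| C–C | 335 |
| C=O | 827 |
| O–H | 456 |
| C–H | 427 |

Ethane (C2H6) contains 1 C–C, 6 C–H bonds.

Let D be the O=O bond energy.
Σ(broken) = 2×335 + 12×427 + 7×D = 5794 + 7D
Σ(formed) = 8×827 + 12×456 = 12088
ΔH = Σ(broken) − Σ(formed) = (5794 + 7D) − (12088) = −6294 + 7D
Setting this equal to −2906 kJ gives 7D = 3388, so D = 484 kJ/mol.

D(O=O) ≈ 484 kJ/mol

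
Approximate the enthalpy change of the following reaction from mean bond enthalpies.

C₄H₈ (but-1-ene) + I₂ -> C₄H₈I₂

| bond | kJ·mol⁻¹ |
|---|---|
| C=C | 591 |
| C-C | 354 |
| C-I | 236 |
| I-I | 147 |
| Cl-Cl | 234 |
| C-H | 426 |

Bonds broken (reactants):
  C-C: 2 × 354 = 708
  C-H: 8 × 426 = 3408
  C=C: 1 × 591 = 591
  I-I: 1 × 147 = 147
  Σ(broken) = 4854 kJ
Bonds formed (products):
  C-C: 3 × 354 = 1062
  C-H: 8 × 426 = 3408
  C-I: 2 × 236 = 472
  Σ(formed) = 4942 kJ
ΔH = Σ(broken) − Σ(formed) = 4854 − 4942 = −88 kJ

ΔH ≈ −88 kJ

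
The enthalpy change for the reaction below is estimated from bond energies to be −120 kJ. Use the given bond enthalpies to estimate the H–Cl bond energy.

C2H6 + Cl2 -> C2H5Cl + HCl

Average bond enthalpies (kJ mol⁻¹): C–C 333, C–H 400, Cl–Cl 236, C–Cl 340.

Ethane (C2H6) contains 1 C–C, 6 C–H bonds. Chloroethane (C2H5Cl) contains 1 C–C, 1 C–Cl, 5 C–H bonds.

D(H–Cl) ≈ 416 kJ/mol

Let D be the H–Cl bond energy.
Σ(broken) = 1×333 + 6×400 + 1×236 = 2969
Σ(formed) = 1×333 + 1×340 + 5×400 + 1×D = 2673 + D
ΔH = Σ(broken) − Σ(formed) = (2969) − (2673 + D) = +296 − D
Setting this equal to −120 kJ gives D = 416 kJ/mol.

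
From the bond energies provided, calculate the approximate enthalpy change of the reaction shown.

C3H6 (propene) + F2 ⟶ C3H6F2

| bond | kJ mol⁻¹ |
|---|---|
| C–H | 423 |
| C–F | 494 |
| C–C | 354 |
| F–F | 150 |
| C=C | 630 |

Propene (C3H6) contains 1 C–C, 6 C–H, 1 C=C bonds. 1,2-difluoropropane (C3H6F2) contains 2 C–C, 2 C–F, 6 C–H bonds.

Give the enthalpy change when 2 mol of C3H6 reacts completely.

Bonds broken (reactants):
  C–C: 1 × 354 = 354
  C–H: 6 × 423 = 2538
  C=C: 1 × 630 = 630
  F–F: 1 × 150 = 150
  Σ(broken) = 3672 kJ
Bonds formed (products):
  C–C: 2 × 354 = 708
  C–F: 2 × 494 = 988
  C–H: 6 × 423 = 2538
  Σ(formed) = 4234 kJ
ΔH = Σ(broken) − Σ(formed) = 3672 − 4234 = −562 kJ
For 2× the reaction as written: 2 × (−562) = −1124 kJ

ΔH = −1124 kJ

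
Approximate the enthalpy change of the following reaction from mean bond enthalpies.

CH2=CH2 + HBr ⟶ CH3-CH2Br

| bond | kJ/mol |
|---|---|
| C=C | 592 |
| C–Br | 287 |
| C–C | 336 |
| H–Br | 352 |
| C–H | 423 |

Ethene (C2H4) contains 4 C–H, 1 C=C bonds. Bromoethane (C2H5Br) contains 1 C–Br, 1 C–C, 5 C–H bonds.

ΔH ≈ −102 kJ

Bonds broken (reactants):
  C–H: 4 × 423 = 1692
  C=C: 1 × 592 = 592
  H–Br: 1 × 352 = 352
  Σ(broken) = 2636 kJ
Bonds formed (products):
  C–Br: 1 × 287 = 287
  C–C: 1 × 336 = 336
  C–H: 5 × 423 = 2115
  Σ(formed) = 2738 kJ
ΔH = Σ(broken) − Σ(formed) = 2636 − 2738 = −102 kJ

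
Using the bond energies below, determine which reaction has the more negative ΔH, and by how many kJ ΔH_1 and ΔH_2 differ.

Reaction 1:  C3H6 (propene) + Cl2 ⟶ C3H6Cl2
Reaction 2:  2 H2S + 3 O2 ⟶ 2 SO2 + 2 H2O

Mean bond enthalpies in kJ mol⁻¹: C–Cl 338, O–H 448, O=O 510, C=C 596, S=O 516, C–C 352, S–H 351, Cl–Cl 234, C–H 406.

Reaction 2, by 724 kJ

Reaction 1:
  Bonds broken (reactants):
    C–C: 1 × 352 = 352
    C–H: 6 × 406 = 2436
    C=C: 1 × 596 = 596
    Cl–Cl: 1 × 234 = 234
    Σ(broken) = 3618 kJ
  Bonds formed (products):
    C–C: 2 × 352 = 704
    C–Cl: 2 × 338 = 676
    C–H: 6 × 406 = 2436
    Σ(formed) = 3816 kJ
  ΔH_1 = 3618 − 3816 = −198 kJ
Reaction 2:
  Bonds broken (reactants):
    O=O: 3 × 510 = 1530
    S–H: 4 × 351 = 1404
    Σ(broken) = 2934 kJ
  Bonds formed (products):
    O–H: 4 × 448 = 1792
    S=O: 4 × 516 = 2064
    Σ(formed) = 3856 kJ
  ΔH_2 = 2934 − 3856 = −922 kJ
ΔH_1 − ΔH_2 = +724 kJ, so reaction 2 has the more negative ΔH; |ΔH_1 − ΔH_2| = 724 kJ.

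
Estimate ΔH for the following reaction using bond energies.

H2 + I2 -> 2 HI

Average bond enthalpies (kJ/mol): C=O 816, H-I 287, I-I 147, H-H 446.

Bonds broken (reactants):
  H-H: 1 × 446 = 446
  I-I: 1 × 147 = 147
  Σ(broken) = 593 kJ
Bonds formed (products):
  H-I: 2 × 287 = 574
  Σ(formed) = 574 kJ
ΔH = Σ(broken) − Σ(formed) = 593 − 574 = +19 kJ

ΔH ≈ +19 kJ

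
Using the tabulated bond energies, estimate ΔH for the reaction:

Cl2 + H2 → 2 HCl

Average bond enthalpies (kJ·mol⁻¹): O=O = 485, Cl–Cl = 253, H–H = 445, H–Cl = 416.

Bonds broken (reactants):
  Cl–Cl: 1 × 253 = 253
  H–H: 1 × 445 = 445
  Σ(broken) = 698 kJ
Bonds formed (products):
  H–Cl: 2 × 416 = 832
  Σ(formed) = 832 kJ
ΔH = Σ(broken) − Σ(formed) = 698 − 832 = −134 kJ

ΔH ≈ −134 kJ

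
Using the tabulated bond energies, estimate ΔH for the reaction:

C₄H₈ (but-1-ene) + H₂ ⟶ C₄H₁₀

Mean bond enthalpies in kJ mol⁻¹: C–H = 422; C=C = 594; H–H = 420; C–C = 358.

Bonds broken (reactants):
  C–C: 2 × 358 = 716
  C–H: 8 × 422 = 3376
  C=C: 1 × 594 = 594
  H–H: 1 × 420 = 420
  Σ(broken) = 5106 kJ
Bonds formed (products):
  C–C: 3 × 358 = 1074
  C–H: 10 × 422 = 4220
  Σ(formed) = 5294 kJ
ΔH = Σ(broken) − Σ(formed) = 5106 − 5294 = −188 kJ

ΔH ≈ −188 kJ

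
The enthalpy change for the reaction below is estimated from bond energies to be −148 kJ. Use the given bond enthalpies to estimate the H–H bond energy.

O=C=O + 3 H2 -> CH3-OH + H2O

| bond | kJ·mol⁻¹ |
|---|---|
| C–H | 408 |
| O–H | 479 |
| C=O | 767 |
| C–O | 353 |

Let D be the H–H bond energy.
Σ(broken) = 2×767 + 3×D = 1534 + 3D
Σ(formed) = 3×408 + 1×353 + 3×479 = 3014
ΔH = Σ(broken) − Σ(formed) = (1534 + 3D) − (3014) = −1480 + 3D
Setting this equal to −148 kJ gives 3D = 1332, so D = 444 kJ/mol.

D(H–H) ≈ 444 kJ/mol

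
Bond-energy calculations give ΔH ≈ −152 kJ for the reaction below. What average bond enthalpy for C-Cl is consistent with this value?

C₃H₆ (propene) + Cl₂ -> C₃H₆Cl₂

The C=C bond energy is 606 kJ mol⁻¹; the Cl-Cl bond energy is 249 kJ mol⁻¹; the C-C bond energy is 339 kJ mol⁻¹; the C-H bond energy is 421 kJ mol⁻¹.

D(C-Cl) ≈ 334 kJ/mol

Let D be the C-Cl bond energy.
Σ(broken) = 1×339 + 6×421 + 1×606 + 1×249 = 3720
Σ(formed) = 2×339 + 2×D + 6×421 = 3204 + 2D
ΔH = Σ(broken) − Σ(formed) = (3720) − (3204 + 2D) = +516 − 2D
Setting this equal to −152 kJ gives 2D = 668, so D = 334 kJ/mol.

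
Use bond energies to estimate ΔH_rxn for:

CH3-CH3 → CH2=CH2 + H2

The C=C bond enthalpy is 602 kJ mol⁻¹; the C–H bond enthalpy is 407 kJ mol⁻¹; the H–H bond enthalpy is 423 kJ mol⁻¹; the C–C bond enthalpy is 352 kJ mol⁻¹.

Bonds broken (reactants):
  C–C: 1 × 352 = 352
  C–H: 6 × 407 = 2442
  Σ(broken) = 2794 kJ
Bonds formed (products):
  C–H: 4 × 407 = 1628
  C=C: 1 × 602 = 602
  H–H: 1 × 423 = 423
  Σ(formed) = 2653 kJ
ΔH = Σ(broken) − Σ(formed) = 2794 − 2653 = +141 kJ

ΔH ≈ +141 kJ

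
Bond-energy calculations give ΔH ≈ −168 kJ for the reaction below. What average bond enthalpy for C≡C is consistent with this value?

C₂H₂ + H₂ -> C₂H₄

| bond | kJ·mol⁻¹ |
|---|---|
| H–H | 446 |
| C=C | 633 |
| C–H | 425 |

Let D be the C≡C bond energy.
Σ(broken) = 1×D + 2×425 + 1×446 = 1296 + D
Σ(formed) = 4×425 + 1×633 = 2333
ΔH = Σ(broken) − Σ(formed) = (1296 + D) − (2333) = −1037 + D
Setting this equal to −168 kJ gives D = 869 kJ/mol.

D(C≡C) ≈ 869 kJ/mol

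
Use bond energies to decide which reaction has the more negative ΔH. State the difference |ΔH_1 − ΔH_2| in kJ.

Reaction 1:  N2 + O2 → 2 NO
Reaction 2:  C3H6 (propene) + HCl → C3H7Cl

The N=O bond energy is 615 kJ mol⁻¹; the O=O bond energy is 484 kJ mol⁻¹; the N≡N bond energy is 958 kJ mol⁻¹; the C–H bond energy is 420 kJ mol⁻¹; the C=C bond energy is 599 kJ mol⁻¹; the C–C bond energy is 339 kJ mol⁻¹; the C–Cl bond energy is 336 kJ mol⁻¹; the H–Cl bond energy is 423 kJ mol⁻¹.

Reaction 1:
  Bonds broken (reactants):
    N≡N: 1 × 958 = 958
    O=O: 1 × 484 = 484
    Σ(broken) = 1442 kJ
  Bonds formed (products):
    N=O: 2 × 615 = 1230
    Σ(formed) = 1230 kJ
  ΔH_1 = 1442 − 1230 = +212 kJ
Reaction 2:
  Bonds broken (reactants):
    C–C: 1 × 339 = 339
    C–H: 6 × 420 = 2520
    C=C: 1 × 599 = 599
    H–Cl: 1 × 423 = 423
    Σ(broken) = 3881 kJ
  Bonds formed (products):
    C–C: 2 × 339 = 678
    C–Cl: 1 × 336 = 336
    C–H: 7 × 420 = 2940
    Σ(formed) = 3954 kJ
  ΔH_2 = 3881 − 3954 = −73 kJ
ΔH_1 − ΔH_2 = +285 kJ, so reaction 2 has the more negative ΔH; |ΔH_1 − ΔH_2| = 285 kJ.

Reaction 2, by 285 kJ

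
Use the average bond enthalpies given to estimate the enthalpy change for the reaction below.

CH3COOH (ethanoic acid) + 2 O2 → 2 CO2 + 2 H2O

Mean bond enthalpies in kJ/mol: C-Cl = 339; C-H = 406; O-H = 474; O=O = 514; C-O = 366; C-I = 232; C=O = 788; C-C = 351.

ΔH ≈ −823 kJ

Bonds broken (reactants):
  C-C: 1 × 351 = 351
  C-H: 3 × 406 = 1218
  C-O: 1 × 366 = 366
  C=O: 1 × 788 = 788
  O-H: 1 × 474 = 474
  O=O: 2 × 514 = 1028
  Σ(broken) = 4225 kJ
Bonds formed (products):
  C=O: 4 × 788 = 3152
  O-H: 4 × 474 = 1896
  Σ(formed) = 5048 kJ
ΔH = Σ(broken) − Σ(formed) = 4225 − 5048 = −823 kJ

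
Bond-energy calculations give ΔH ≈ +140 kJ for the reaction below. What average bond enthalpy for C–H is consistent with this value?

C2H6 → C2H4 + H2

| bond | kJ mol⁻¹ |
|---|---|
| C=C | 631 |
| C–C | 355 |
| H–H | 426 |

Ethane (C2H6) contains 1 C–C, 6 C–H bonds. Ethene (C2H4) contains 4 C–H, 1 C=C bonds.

Let D be the C–H bond energy.
Σ(broken) = 1×355 + 6×D = 355 + 6D
Σ(formed) = 4×D + 1×631 + 1×426 = 1057 + 4D
ΔH = Σ(broken) − Σ(formed) = (355 + 6D) − (1057 + 4D) = −702 + 2D
Setting this equal to +140 kJ gives 2D = 842, so D = 421 kJ/mol.

D(C–H) ≈ 421 kJ/mol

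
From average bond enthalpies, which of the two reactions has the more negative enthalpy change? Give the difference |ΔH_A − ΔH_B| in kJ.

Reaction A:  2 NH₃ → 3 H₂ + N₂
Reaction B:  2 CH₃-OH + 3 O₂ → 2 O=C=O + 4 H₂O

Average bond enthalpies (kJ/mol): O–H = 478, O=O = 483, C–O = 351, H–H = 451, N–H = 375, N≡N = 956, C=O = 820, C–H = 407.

Reaction A:
  Bonds broken (reactants):
    N–H: 6 × 375 = 2250
    Σ(broken) = 2250 kJ
  Bonds formed (products):
    H–H: 3 × 451 = 1353
    N≡N: 1 × 956 = 956
    Σ(formed) = 2309 kJ
  ΔH_A = 2250 − 2309 = −59 kJ
Reaction B:
  Bonds broken (reactants):
    C–H: 6 × 407 = 2442
    C–O: 2 × 351 = 702
    O–H: 2 × 478 = 956
    O=O: 3 × 483 = 1449
    Σ(broken) = 5549 kJ
  Bonds formed (products):
    C=O: 4 × 820 = 3280
    O–H: 8 × 478 = 3824
    Σ(formed) = 7104 kJ
  ΔH_B = 5549 − 7104 = −1555 kJ
ΔH_A − ΔH_B = +1496 kJ, so reaction B has the more negative ΔH; |ΔH_A − ΔH_B| = 1496 kJ.

Reaction B, by 1496 kJ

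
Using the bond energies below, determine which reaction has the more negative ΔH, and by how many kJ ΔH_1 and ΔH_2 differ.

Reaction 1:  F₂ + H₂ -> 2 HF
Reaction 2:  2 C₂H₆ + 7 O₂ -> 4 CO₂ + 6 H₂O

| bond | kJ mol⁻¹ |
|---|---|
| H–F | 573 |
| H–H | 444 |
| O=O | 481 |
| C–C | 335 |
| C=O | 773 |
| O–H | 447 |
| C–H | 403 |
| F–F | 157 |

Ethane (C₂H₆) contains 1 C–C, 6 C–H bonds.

Reaction 1:
  Bonds broken (reactants):
    F–F: 1 × 157 = 157
    H–H: 1 × 444 = 444
    Σ(broken) = 601 kJ
  Bonds formed (products):
    H–F: 2 × 573 = 1146
    Σ(formed) = 1146 kJ
  ΔH_1 = 601 − 1146 = −545 kJ
Reaction 2:
  Bonds broken (reactants):
    C–C: 2 × 335 = 670
    C–H: 12 × 403 = 4836
    O=O: 7 × 481 = 3367
    Σ(broken) = 8873 kJ
  Bonds formed (products):
    C=O: 8 × 773 = 6184
    O–H: 12 × 447 = 5364
    Σ(formed) = 11548 kJ
  ΔH_2 = 8873 − 11548 = −2675 kJ
ΔH_1 − ΔH_2 = +2130 kJ, so reaction 2 has the more negative ΔH; |ΔH_1 − ΔH_2| = 2130 kJ.

Reaction 2, by 2130 kJ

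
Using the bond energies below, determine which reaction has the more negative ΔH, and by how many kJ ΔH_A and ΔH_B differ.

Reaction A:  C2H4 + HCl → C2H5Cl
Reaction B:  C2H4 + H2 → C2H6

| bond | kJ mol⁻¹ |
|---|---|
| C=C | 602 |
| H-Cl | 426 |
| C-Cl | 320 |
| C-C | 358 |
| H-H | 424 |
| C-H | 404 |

Reaction B, by 86 kJ

Reaction A:
  Bonds broken (reactants):
    C-H: 4 × 404 = 1616
    C=C: 1 × 602 = 602
    H-Cl: 1 × 426 = 426
    Σ(broken) = 2644 kJ
  Bonds formed (products):
    C-C: 1 × 358 = 358
    C-Cl: 1 × 320 = 320
    C-H: 5 × 404 = 2020
    Σ(formed) = 2698 kJ
  ΔH_A = 2644 − 2698 = −54 kJ
Reaction B:
  Bonds broken (reactants):
    C-H: 4 × 404 = 1616
    C=C: 1 × 602 = 602
    H-H: 1 × 424 = 424
    Σ(broken) = 2642 kJ
  Bonds formed (products):
    C-C: 1 × 358 = 358
    C-H: 6 × 404 = 2424
    Σ(formed) = 2782 kJ
  ΔH_B = 2642 − 2782 = −140 kJ
ΔH_A − ΔH_B = +86 kJ, so reaction B has the more negative ΔH; |ΔH_A − ΔH_B| = 86 kJ.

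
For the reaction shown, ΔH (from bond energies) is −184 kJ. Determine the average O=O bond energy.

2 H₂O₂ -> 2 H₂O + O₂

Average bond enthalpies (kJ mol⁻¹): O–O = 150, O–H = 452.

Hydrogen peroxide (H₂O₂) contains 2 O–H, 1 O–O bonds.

D(O=O) ≈ 484 kJ/mol

Let D be the O=O bond energy.
Σ(broken) = 4×452 + 2×150 = 2108
Σ(formed) = 4×452 + 1×D = 1808 + D
ΔH = Σ(broken) − Σ(formed) = (2108) − (1808 + D) = +300 − D
Setting this equal to −184 kJ gives D = 484 kJ/mol.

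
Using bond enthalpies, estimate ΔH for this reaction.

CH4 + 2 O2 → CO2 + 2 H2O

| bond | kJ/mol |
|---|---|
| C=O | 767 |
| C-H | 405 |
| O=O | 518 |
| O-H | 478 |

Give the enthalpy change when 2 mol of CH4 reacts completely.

ΔH = −1580 kJ

Bonds broken (reactants):
  C-H: 4 × 405 = 1620
  O=O: 2 × 518 = 1036
  Σ(broken) = 2656 kJ
Bonds formed (products):
  C=O: 2 × 767 = 1534
  O-H: 4 × 478 = 1912
  Σ(formed) = 3446 kJ
ΔH = Σ(broken) − Σ(formed) = 2656 − 3446 = −790 kJ
For 2× the reaction as written: 2 × (−790) = −1580 kJ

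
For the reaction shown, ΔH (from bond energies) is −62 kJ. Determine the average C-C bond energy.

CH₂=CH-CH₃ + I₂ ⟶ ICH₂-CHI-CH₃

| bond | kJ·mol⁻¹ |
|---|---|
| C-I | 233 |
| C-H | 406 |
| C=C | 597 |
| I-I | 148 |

D(C-C) ≈ 341 kJ/mol

Let D be the C-C bond energy.
Σ(broken) = 1×D + 6×406 + 1×597 + 1×148 = 3181 + D
Σ(formed) = 2×D + 6×406 + 2×233 = 2902 + 2D
ΔH = Σ(broken) − Σ(formed) = (3181 + D) − (2902 + 2D) = +279 − D
Setting this equal to −62 kJ gives D = 341 kJ/mol.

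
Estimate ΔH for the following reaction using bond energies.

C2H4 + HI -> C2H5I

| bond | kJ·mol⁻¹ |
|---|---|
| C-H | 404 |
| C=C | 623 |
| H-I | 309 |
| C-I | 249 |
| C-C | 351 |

ΔH ≈ −72 kJ

Bonds broken (reactants):
  C-H: 4 × 404 = 1616
  C=C: 1 × 623 = 623
  H-I: 1 × 309 = 309
  Σ(broken) = 2548 kJ
Bonds formed (products):
  C-C: 1 × 351 = 351
  C-H: 5 × 404 = 2020
  C-I: 1 × 249 = 249
  Σ(formed) = 2620 kJ
ΔH = Σ(broken) − Σ(formed) = 2548 − 2620 = −72 kJ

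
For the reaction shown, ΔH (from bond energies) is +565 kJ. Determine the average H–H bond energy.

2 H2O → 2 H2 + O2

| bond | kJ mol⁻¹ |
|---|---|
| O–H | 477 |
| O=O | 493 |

Let D be the H–H bond energy.
Σ(broken) = 4×477 = 1908
Σ(formed) = 2×D + 1×493 = 493 + 2D
ΔH = Σ(broken) − Σ(formed) = (1908) − (493 + 2D) = +1415 − 2D
Setting this equal to +565 kJ gives 2D = 850, so D = 425 kJ/mol.

D(H–H) ≈ 425 kJ/mol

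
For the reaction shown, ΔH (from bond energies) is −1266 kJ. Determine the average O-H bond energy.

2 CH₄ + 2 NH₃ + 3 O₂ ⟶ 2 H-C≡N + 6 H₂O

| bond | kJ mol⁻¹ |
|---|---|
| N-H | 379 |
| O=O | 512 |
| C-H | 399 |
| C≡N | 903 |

D(O-H) ≈ 472 kJ/mol

Let D be the O-H bond energy.
Σ(broken) = 8×399 + 6×379 + 3×512 = 7002
Σ(formed) = 2×903 + 2×399 + 12×D = 2604 + 12D
ΔH = Σ(broken) − Σ(formed) = (7002) − (2604 + 12D) = +4398 − 12D
Setting this equal to −1266 kJ gives 12D = 5664, so D = 472 kJ/mol.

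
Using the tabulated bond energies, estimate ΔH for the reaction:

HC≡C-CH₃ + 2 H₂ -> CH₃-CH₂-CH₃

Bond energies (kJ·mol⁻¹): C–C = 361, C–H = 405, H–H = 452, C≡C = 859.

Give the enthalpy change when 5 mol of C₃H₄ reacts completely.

ΔH = −1090 kJ

Bonds broken (reactants):
  C≡C: 1 × 859 = 859
  C–C: 1 × 361 = 361
  C–H: 4 × 405 = 1620
  H–H: 2 × 452 = 904
  Σ(broken) = 3744 kJ
Bonds formed (products):
  C–C: 2 × 361 = 722
  C–H: 8 × 405 = 3240
  Σ(formed) = 3962 kJ
ΔH = Σ(broken) − Σ(formed) = 3744 − 3962 = −218 kJ
For 5× the reaction as written: 5 × (−218) = −1090 kJ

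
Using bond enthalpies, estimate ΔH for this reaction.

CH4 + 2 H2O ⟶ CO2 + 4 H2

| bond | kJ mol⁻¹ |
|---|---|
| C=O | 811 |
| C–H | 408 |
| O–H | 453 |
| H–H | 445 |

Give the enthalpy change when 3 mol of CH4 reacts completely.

Bonds broken (reactants):
  C–H: 4 × 408 = 1632
  O–H: 4 × 453 = 1812
  Σ(broken) = 3444 kJ
Bonds formed (products):
  C=O: 2 × 811 = 1622
  H–H: 4 × 445 = 1780
  Σ(formed) = 3402 kJ
ΔH = Σ(broken) − Σ(formed) = 3444 − 3402 = +42 kJ
For 3× the reaction as written: 3 × (+42) = +126 kJ

ΔH = +126 kJ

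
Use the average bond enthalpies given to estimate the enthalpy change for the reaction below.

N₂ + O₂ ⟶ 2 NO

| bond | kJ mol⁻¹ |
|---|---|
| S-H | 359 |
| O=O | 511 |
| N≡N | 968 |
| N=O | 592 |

ΔH ≈ +295 kJ

Bonds broken (reactants):
  N≡N: 1 × 968 = 968
  O=O: 1 × 511 = 511
  Σ(broken) = 1479 kJ
Bonds formed (products):
  N=O: 2 × 592 = 1184
  Σ(formed) = 1184 kJ
ΔH = Σ(broken) − Σ(formed) = 1479 − 1184 = +295 kJ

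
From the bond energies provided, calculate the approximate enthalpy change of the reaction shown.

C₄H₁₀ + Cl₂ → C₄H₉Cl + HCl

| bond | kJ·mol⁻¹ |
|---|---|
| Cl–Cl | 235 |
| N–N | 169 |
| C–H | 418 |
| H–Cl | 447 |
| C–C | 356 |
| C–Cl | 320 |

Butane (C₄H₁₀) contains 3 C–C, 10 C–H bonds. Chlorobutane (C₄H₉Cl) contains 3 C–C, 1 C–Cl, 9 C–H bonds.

Bonds broken (reactants):
  C–C: 3 × 356 = 1068
  C–H: 10 × 418 = 4180
  Cl–Cl: 1 × 235 = 235
  Σ(broken) = 5483 kJ
Bonds formed (products):
  C–C: 3 × 356 = 1068
  C–Cl: 1 × 320 = 320
  C–H: 9 × 418 = 3762
  H–Cl: 1 × 447 = 447
  Σ(formed) = 5597 kJ
ΔH = Σ(broken) − Σ(formed) = 5483 − 5597 = −114 kJ

ΔH ≈ −114 kJ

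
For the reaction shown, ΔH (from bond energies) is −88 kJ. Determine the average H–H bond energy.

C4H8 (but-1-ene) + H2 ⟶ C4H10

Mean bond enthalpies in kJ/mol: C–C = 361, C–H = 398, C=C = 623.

Let D be the H–H bond energy.
Σ(broken) = 2×361 + 8×398 + 1×623 + 1×D = 4529 + D
Σ(formed) = 3×361 + 10×398 = 5063
ΔH = Σ(broken) − Σ(formed) = (4529 + D) − (5063) = −534 + D
Setting this equal to −88 kJ gives D = 446 kJ/mol.

D(H–H) ≈ 446 kJ/mol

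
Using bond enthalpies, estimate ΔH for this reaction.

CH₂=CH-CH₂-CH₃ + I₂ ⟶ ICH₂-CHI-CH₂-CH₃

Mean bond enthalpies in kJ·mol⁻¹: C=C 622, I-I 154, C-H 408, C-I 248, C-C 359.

Bonds broken (reactants):
  C-C: 2 × 359 = 718
  C-H: 8 × 408 = 3264
  C=C: 1 × 622 = 622
  I-I: 1 × 154 = 154
  Σ(broken) = 4758 kJ
Bonds formed (products):
  C-C: 3 × 359 = 1077
  C-H: 8 × 408 = 3264
  C-I: 2 × 248 = 496
  Σ(formed) = 4837 kJ
ΔH = Σ(broken) − Σ(formed) = 4758 − 4837 = −79 kJ

ΔH ≈ −79 kJ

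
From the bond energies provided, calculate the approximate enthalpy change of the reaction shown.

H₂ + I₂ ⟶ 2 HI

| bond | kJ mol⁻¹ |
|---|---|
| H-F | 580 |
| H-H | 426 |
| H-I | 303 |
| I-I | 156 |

ΔH ≈ −24 kJ

Bonds broken (reactants):
  H-H: 1 × 426 = 426
  I-I: 1 × 156 = 156
  Σ(broken) = 582 kJ
Bonds formed (products):
  H-I: 2 × 303 = 606
  Σ(formed) = 606 kJ
ΔH = Σ(broken) − Σ(formed) = 582 − 606 = −24 kJ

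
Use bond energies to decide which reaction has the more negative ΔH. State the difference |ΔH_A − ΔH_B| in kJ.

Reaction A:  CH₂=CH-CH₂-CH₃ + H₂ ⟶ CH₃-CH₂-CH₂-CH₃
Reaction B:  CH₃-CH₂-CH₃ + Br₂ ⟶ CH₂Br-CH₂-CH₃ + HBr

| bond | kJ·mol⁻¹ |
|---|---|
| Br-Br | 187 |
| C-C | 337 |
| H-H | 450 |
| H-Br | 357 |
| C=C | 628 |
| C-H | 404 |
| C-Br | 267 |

Reaction A:
  Bonds broken (reactants):
    C-C: 2 × 337 = 674
    C-H: 8 × 404 = 3232
    C=C: 1 × 628 = 628
    H-H: 1 × 450 = 450
    Σ(broken) = 4984 kJ
  Bonds formed (products):
    C-C: 3 × 337 = 1011
    C-H: 10 × 404 = 4040
    Σ(formed) = 5051 kJ
  ΔH_A = 4984 − 5051 = −67 kJ
Reaction B:
  Bonds broken (reactants):
    Br-Br: 1 × 187 = 187
    C-C: 2 × 337 = 674
    C-H: 8 × 404 = 3232
    Σ(broken) = 4093 kJ
  Bonds formed (products):
    C-Br: 1 × 267 = 267
    C-C: 2 × 337 = 674
    C-H: 7 × 404 = 2828
    H-Br: 1 × 357 = 357
    Σ(formed) = 4126 kJ
  ΔH_B = 4093 − 4126 = −33 kJ
ΔH_A − ΔH_B = −34 kJ, so reaction A has the more negative ΔH; |ΔH_A − ΔH_B| = 34 kJ.

Reaction A, by 34 kJ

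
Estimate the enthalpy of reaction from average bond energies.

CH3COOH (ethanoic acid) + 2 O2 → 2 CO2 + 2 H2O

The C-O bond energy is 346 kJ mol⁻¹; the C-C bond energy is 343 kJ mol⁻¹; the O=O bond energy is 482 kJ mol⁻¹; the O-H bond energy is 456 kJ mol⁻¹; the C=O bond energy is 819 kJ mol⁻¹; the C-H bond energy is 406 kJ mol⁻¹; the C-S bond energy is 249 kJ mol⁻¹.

Bonds broken (reactants):
  C-C: 1 × 343 = 343
  C-H: 3 × 406 = 1218
  C-O: 1 × 346 = 346
  C=O: 1 × 819 = 819
  O-H: 1 × 456 = 456
  O=O: 2 × 482 = 964
  Σ(broken) = 4146 kJ
Bonds formed (products):
  C=O: 4 × 819 = 3276
  O-H: 4 × 456 = 1824
  Σ(formed) = 5100 kJ
ΔH = Σ(broken) − Σ(formed) = 4146 − 5100 = −954 kJ

ΔH ≈ −954 kJ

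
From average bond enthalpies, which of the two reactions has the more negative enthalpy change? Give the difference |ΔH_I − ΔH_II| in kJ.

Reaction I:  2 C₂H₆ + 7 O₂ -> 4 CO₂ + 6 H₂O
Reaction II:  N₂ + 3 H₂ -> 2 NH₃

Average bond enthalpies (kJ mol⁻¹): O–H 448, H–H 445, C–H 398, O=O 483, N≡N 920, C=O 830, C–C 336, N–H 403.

Reaction I:
  Bonds broken (reactants):
    C–C: 2 × 336 = 672
    C–H: 12 × 398 = 4776
    O=O: 7 × 483 = 3381
    Σ(broken) = 8829 kJ
  Bonds formed (products):
    C=O: 8 × 830 = 6640
    O–H: 12 × 448 = 5376
    Σ(formed) = 12016 kJ
  ΔH_I = 8829 − 12016 = −3187 kJ
Reaction II:
  Bonds broken (reactants):
    H–H: 3 × 445 = 1335
    N≡N: 1 × 920 = 920
    Σ(broken) = 2255 kJ
  Bonds formed (products):
    N–H: 6 × 403 = 2418
    Σ(formed) = 2418 kJ
  ΔH_II = 2255 − 2418 = −163 kJ
ΔH_I − ΔH_II = −3024 kJ, so reaction I has the more negative ΔH; |ΔH_I − ΔH_II| = 3024 kJ.

Reaction I, by 3024 kJ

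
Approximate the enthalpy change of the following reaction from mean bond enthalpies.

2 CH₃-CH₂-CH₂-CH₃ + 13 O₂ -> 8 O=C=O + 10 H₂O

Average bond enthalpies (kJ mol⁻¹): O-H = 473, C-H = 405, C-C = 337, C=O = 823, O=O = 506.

ΔH ≈ −5928 kJ

Bonds broken (reactants):
  C-C: 6 × 337 = 2022
  C-H: 20 × 405 = 8100
  O=O: 13 × 506 = 6578
  Σ(broken) = 16700 kJ
Bonds formed (products):
  C=O: 16 × 823 = 13168
  O-H: 20 × 473 = 9460
  Σ(formed) = 22628 kJ
ΔH = Σ(broken) − Σ(formed) = 16700 − 22628 = −5928 kJ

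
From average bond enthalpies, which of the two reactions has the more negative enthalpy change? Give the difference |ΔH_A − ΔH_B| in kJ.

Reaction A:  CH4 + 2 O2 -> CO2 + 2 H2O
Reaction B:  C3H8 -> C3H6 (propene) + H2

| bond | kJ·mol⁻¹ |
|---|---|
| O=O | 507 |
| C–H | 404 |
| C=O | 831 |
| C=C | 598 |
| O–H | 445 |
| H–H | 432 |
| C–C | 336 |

Reaction A, by 926 kJ

Reaction A:
  Bonds broken (reactants):
    C–H: 4 × 404 = 1616
    O=O: 2 × 507 = 1014
    Σ(broken) = 2630 kJ
  Bonds formed (products):
    C=O: 2 × 831 = 1662
    O–H: 4 × 445 = 1780
    Σ(formed) = 3442 kJ
  ΔH_A = 2630 − 3442 = −812 kJ
Reaction B:
  Bonds broken (reactants):
    C–C: 2 × 336 = 672
    C–H: 8 × 404 = 3232
    Σ(broken) = 3904 kJ
  Bonds formed (products):
    C–C: 1 × 336 = 336
    C–H: 6 × 404 = 2424
    C=C: 1 × 598 = 598
    H–H: 1 × 432 = 432
    Σ(formed) = 3790 kJ
  ΔH_B = 3904 − 3790 = +114 kJ
ΔH_A − ΔH_B = −926 kJ, so reaction A has the more negative ΔH; |ΔH_A − ΔH_B| = 926 kJ.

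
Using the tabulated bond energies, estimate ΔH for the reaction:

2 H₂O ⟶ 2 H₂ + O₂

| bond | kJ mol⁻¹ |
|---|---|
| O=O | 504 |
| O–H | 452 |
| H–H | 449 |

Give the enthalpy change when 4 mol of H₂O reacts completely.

Bonds broken (reactants):
  O–H: 4 × 452 = 1808
  Σ(broken) = 1808 kJ
Bonds formed (products):
  H–H: 2 × 449 = 898
  O=O: 1 × 504 = 504
  Σ(formed) = 1402 kJ
ΔH = Σ(broken) − Σ(formed) = 1808 − 1402 = +406 kJ
For 2× the reaction as written: 2 × (+406) = +812 kJ

ΔH = +812 kJ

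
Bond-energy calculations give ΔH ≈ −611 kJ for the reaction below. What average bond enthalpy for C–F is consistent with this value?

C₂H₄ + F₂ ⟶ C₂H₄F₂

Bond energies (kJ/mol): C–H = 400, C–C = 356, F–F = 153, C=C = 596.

D(C–F) ≈ 502 kJ/mol

Let D be the C–F bond energy.
Σ(broken) = 4×400 + 1×596 + 1×153 = 2349
Σ(formed) = 1×356 + 2×D + 4×400 = 1956 + 2D
ΔH = Σ(broken) − Σ(formed) = (2349) − (1956 + 2D) = +393 − 2D
Setting this equal to −611 kJ gives 2D = 1004, so D = 502 kJ/mol.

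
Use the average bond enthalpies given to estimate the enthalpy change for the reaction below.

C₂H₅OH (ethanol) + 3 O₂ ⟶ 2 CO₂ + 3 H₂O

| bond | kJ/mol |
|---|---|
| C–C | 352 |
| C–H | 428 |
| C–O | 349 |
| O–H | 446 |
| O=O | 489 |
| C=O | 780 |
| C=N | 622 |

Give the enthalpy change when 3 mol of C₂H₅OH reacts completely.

ΔH = −3126 kJ

Bonds broken (reactants):
  C–C: 1 × 352 = 352
  C–H: 5 × 428 = 2140
  C–O: 1 × 349 = 349
  O–H: 1 × 446 = 446
  O=O: 3 × 489 = 1467
  Σ(broken) = 4754 kJ
Bonds formed (products):
  C=O: 4 × 780 = 3120
  O–H: 6 × 446 = 2676
  Σ(formed) = 5796 kJ
ΔH = Σ(broken) − Σ(formed) = 4754 − 5796 = −1042 kJ
For 3× the reaction as written: 3 × (−1042) = −3126 kJ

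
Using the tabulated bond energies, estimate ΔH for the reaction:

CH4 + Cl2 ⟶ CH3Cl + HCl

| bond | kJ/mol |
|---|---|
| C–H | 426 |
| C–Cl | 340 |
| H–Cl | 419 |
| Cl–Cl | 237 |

Bonds broken (reactants):
  C–H: 4 × 426 = 1704
  Cl–Cl: 1 × 237 = 237
  Σ(broken) = 1941 kJ
Bonds formed (products):
  C–Cl: 1 × 340 = 340
  C–H: 3 × 426 = 1278
  H–Cl: 1 × 419 = 419
  Σ(formed) = 2037 kJ
ΔH = Σ(broken) − Σ(formed) = 1941 − 2037 = −96 kJ

ΔH ≈ −96 kJ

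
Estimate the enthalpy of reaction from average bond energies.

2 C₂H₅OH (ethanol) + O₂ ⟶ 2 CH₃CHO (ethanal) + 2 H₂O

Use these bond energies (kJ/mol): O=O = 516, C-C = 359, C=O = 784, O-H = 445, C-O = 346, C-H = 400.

Bonds broken (reactants):
  C-C: 2 × 359 = 718
  C-H: 10 × 400 = 4000
  C-O: 2 × 346 = 692
  O-H: 2 × 445 = 890
  O=O: 1 × 516 = 516
  Σ(broken) = 6816 kJ
Bonds formed (products):
  C-C: 2 × 359 = 718
  C-H: 8 × 400 = 3200
  C=O: 2 × 784 = 1568
  O-H: 4 × 445 = 1780
  Σ(formed) = 7266 kJ
ΔH = Σ(broken) − Σ(formed) = 6816 − 7266 = −450 kJ

ΔH ≈ −450 kJ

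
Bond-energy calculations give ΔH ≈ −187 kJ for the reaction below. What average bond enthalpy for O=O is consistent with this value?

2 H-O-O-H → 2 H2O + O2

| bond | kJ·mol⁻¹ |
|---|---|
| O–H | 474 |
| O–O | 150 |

D(O=O) ≈ 487 kJ/mol

Let D be the O=O bond energy.
Σ(broken) = 4×474 + 2×150 = 2196
Σ(formed) = 4×474 + 1×D = 1896 + D
ΔH = Σ(broken) − Σ(formed) = (2196) − (1896 + D) = +300 − D
Setting this equal to −187 kJ gives D = 487 kJ/mol.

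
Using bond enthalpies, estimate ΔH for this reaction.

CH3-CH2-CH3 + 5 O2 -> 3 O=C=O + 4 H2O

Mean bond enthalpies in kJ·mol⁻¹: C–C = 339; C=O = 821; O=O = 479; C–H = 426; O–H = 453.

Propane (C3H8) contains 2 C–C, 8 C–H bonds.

ΔH ≈ −2069 kJ

Bonds broken (reactants):
  C–C: 2 × 339 = 678
  C–H: 8 × 426 = 3408
  O=O: 5 × 479 = 2395
  Σ(broken) = 6481 kJ
Bonds formed (products):
  C=O: 6 × 821 = 4926
  O–H: 8 × 453 = 3624
  Σ(formed) = 8550 kJ
ΔH = Σ(broken) − Σ(formed) = 6481 − 8550 = −2069 kJ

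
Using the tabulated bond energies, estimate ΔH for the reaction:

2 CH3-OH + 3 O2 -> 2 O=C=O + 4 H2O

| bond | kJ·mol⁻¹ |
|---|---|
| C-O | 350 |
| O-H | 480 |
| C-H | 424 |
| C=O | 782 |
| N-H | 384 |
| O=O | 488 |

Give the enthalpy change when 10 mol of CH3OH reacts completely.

Bonds broken (reactants):
  C-H: 6 × 424 = 2544
  C-O: 2 × 350 = 700
  O-H: 2 × 480 = 960
  O=O: 3 × 488 = 1464
  Σ(broken) = 5668 kJ
Bonds formed (products):
  C=O: 4 × 782 = 3128
  O-H: 8 × 480 = 3840
  Σ(formed) = 6968 kJ
ΔH = Σ(broken) − Σ(formed) = 5668 − 6968 = −1300 kJ
For 5× the reaction as written: 5 × (−1300) = −6500 kJ

ΔH = −6500 kJ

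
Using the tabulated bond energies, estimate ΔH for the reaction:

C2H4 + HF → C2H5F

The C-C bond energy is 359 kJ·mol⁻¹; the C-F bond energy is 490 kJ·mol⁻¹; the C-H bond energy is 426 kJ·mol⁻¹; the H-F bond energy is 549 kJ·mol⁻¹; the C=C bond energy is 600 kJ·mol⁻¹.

Bonds broken (reactants):
  C-H: 4 × 426 = 1704
  C=C: 1 × 600 = 600
  H-F: 1 × 549 = 549
  Σ(broken) = 2853 kJ
Bonds formed (products):
  C-C: 1 × 359 = 359
  C-F: 1 × 490 = 490
  C-H: 5 × 426 = 2130
  Σ(formed) = 2979 kJ
ΔH = Σ(broken) − Σ(formed) = 2853 − 2979 = −126 kJ

ΔH ≈ −126 kJ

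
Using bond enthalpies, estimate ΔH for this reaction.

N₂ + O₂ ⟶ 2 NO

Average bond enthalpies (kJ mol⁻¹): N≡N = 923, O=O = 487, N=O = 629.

Bonds broken (reactants):
  N≡N: 1 × 923 = 923
  O=O: 1 × 487 = 487
  Σ(broken) = 1410 kJ
Bonds formed (products):
  N=O: 2 × 629 = 1258
  Σ(formed) = 1258 kJ
ΔH = Σ(broken) − Σ(formed) = 1410 − 1258 = +152 kJ

ΔH ≈ +152 kJ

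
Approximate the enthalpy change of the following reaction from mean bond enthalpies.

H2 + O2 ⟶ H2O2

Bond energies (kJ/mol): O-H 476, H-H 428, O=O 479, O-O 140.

ΔH ≈ −185 kJ

Bonds broken (reactants):
  H-H: 1 × 428 = 428
  O=O: 1 × 479 = 479
  Σ(broken) = 907 kJ
Bonds formed (products):
  O-H: 2 × 476 = 952
  O-O: 1 × 140 = 140
  Σ(formed) = 1092 kJ
ΔH = Σ(broken) − Σ(formed) = 907 − 1092 = −185 kJ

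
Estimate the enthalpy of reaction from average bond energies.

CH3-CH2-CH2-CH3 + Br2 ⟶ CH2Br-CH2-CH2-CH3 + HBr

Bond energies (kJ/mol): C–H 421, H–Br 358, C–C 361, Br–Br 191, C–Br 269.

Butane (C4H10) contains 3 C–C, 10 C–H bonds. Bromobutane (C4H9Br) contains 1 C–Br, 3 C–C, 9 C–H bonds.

Bonds broken (reactants):
  Br–Br: 1 × 191 = 191
  C–C: 3 × 361 = 1083
  C–H: 10 × 421 = 4210
  Σ(broken) = 5484 kJ
Bonds formed (products):
  C–Br: 1 × 269 = 269
  C–C: 3 × 361 = 1083
  C–H: 9 × 421 = 3789
  H–Br: 1 × 358 = 358
  Σ(formed) = 5499 kJ
ΔH = Σ(broken) − Σ(formed) = 5484 − 5499 = −15 kJ

ΔH ≈ −15 kJ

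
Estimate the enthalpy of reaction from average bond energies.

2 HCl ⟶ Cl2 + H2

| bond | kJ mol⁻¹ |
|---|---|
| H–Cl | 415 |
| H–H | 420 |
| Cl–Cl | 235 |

ΔH ≈ +175 kJ

Bonds broken (reactants):
  H–Cl: 2 × 415 = 830
  Σ(broken) = 830 kJ
Bonds formed (products):
  Cl–Cl: 1 × 235 = 235
  H–H: 1 × 420 = 420
  Σ(formed) = 655 kJ
ΔH = Σ(broken) − Σ(formed) = 830 − 655 = +175 kJ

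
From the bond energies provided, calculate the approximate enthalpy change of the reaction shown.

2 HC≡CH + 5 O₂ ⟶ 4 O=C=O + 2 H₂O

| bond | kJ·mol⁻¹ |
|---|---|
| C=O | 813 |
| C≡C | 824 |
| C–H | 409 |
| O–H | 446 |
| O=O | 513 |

Bonds broken (reactants):
  C≡C: 2 × 824 = 1648
  C–H: 4 × 409 = 1636
  O=O: 5 × 513 = 2565
  Σ(broken) = 5849 kJ
Bonds formed (products):
  C=O: 8 × 813 = 6504
  O–H: 4 × 446 = 1784
  Σ(formed) = 8288 kJ
ΔH = Σ(broken) − Σ(formed) = 5849 − 8288 = −2439 kJ

ΔH ≈ −2439 kJ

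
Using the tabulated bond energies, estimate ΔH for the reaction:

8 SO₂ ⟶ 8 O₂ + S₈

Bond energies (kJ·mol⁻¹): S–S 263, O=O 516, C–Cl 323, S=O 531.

Bonds broken (reactants):
  S=O: 16 × 531 = 8496
  Σ(broken) = 8496 kJ
Bonds formed (products):
  O=O: 8 × 516 = 4128
  S–S: 8 × 263 = 2104
  Σ(formed) = 6232 kJ
ΔH = Σ(broken) − Σ(formed) = 8496 − 6232 = +2264 kJ

ΔH ≈ +2264 kJ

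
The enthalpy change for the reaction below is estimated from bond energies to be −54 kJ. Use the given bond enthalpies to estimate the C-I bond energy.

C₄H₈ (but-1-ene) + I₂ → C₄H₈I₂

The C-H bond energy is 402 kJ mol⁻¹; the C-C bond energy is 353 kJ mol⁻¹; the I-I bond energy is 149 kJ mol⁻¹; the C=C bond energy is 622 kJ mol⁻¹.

Let D be the C-I bond energy.
Σ(broken) = 2×353 + 8×402 + 1×622 + 1×149 = 4693
Σ(formed) = 3×353 + 8×402 + 2×D = 4275 + 2D
ΔH = Σ(broken) − Σ(formed) = (4693) − (4275 + 2D) = +418 − 2D
Setting this equal to −54 kJ gives 2D = 472, so D = 236 kJ/mol.

D(C-I) ≈ 236 kJ/mol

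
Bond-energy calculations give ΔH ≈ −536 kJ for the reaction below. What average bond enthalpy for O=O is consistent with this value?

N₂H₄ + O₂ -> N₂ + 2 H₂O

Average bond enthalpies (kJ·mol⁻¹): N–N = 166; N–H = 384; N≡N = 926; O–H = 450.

Let D be the O=O bond energy.
Σ(broken) = 4×384 + 1×166 + 1×D = 1702 + D
Σ(formed) = 1×926 + 4×450 = 2726
ΔH = Σ(broken) − Σ(formed) = (1702 + D) − (2726) = −1024 + D
Setting this equal to −536 kJ gives D = 488 kJ/mol.

D(O=O) ≈ 488 kJ/mol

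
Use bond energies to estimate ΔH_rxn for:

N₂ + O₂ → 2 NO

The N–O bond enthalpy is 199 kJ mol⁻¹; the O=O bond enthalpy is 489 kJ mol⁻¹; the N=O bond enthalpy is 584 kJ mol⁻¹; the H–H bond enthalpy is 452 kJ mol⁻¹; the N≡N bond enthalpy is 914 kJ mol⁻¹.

Bonds broken (reactants):
  N≡N: 1 × 914 = 914
  O=O: 1 × 489 = 489
  Σ(broken) = 1403 kJ
Bonds formed (products):
  N=O: 2 × 584 = 1168
  Σ(formed) = 1168 kJ
ΔH = Σ(broken) − Σ(formed) = 1403 − 1168 = +235 kJ

ΔH ≈ +235 kJ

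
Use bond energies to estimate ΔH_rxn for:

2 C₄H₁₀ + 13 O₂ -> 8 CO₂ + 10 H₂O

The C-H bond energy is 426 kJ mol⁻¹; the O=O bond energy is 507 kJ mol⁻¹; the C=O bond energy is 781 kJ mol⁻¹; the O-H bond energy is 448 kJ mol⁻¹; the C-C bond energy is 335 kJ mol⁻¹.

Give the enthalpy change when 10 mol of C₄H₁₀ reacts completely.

ΔH = −21675 kJ

Bonds broken (reactants):
  C-C: 6 × 335 = 2010
  C-H: 20 × 426 = 8520
  O=O: 13 × 507 = 6591
  Σ(broken) = 17121 kJ
Bonds formed (products):
  C=O: 16 × 781 = 12496
  O-H: 20 × 448 = 8960
  Σ(formed) = 21456 kJ
ΔH = Σ(broken) − Σ(formed) = 17121 − 21456 = −4335 kJ
For 5× the reaction as written: 5 × (−4335) = −21675 kJ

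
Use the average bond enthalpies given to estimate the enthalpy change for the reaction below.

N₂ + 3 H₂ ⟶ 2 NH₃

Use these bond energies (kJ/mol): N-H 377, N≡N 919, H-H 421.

Bonds broken (reactants):
  H-H: 3 × 421 = 1263
  N≡N: 1 × 919 = 919
  Σ(broken) = 2182 kJ
Bonds formed (products):
  N-H: 6 × 377 = 2262
  Σ(formed) = 2262 kJ
ΔH = Σ(broken) − Σ(formed) = 2182 − 2262 = −80 kJ

ΔH ≈ −80 kJ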